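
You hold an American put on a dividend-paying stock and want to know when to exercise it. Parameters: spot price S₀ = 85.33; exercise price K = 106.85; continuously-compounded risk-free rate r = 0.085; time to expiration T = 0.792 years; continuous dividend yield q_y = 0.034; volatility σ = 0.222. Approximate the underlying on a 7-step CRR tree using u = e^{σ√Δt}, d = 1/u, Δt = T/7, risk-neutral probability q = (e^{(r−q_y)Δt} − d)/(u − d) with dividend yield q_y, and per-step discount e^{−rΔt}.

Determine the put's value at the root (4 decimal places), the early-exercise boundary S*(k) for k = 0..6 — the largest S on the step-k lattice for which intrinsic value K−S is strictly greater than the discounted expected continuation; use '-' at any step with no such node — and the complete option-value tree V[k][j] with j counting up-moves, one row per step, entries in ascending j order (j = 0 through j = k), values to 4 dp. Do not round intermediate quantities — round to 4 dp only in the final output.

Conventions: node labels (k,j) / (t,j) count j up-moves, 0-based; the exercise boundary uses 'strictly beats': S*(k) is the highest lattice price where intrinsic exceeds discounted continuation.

price = 21.5200
boundary = 85.3300 79.1902 85.3300 91.9458 85.3300 91.9458 99.0746
tree:
21.5200
27.6598 15.2569
33.3578 21.5200 9.7603
38.6458 27.6598 14.9042 5.1946
43.5534 33.3578 21.5200 9.0003 1.7788
48.1078 38.6458 27.6598 14.9042 3.7191 0.0212
52.3345 43.5534 33.3578 21.5200 7.7754 0.0446 0.0000
56.2571 48.1078 38.6458 27.6598 14.9042 0.0939 0.0000 0.0000

Δt=0.11314, u=1.07753, d=0.92805, q=0.52005, disc=e^(-rΔt)=0.99043
k=7 terminal: V=max(K-S,0) → 56.2571 48.1078 38.6458 27.6598 14.9042 0.0939 0.0000 0.0000
k=6: j=0 S=54.5155 intr=52.3345 cont=51.5211 V=52.3345[EX]; j=1 S=63.2966 intr=43.5534 cont=42.7737 V=43.5534[EX]; j=2 S=73.4922 intr=33.3578 cont=32.6173 V=33.3578[EX]; j=3 S=85.3300 intr=21.5200 cont=20.8250 V=21.5200[EX]; j=4 S=99.0746 intr=7.7754 cont=7.1331 V=7.7754[EX]; j=5 S=115.0331 intr=0.0000 cont=0.0446 V=0.0446[hold]; j=6 S=133.5622 intr=0.0000 cont=0.0000 V=0.0000[hold]  S*(6)=99.0746
k=5: j=0 S=58.7422 intr=48.1078 cont=47.3107 V=48.1078[EX]; j=1 S=68.2042 intr=38.6458 cont=37.8850 V=38.6458[EX]; j=2 S=79.1902 intr=27.6598 cont=26.9412 V=27.6598[EX]; j=3 S=91.9458 intr=14.9042 cont=14.2345 V=14.9042[EX]; j=4 S=106.7561 intr=0.0939 cont=3.7191 V=3.7191[hold]; j=5 S=123.9519 intr=0.0000 cont=0.0212 V=0.0212[hold]  S*(5)=91.9458
k=4: j=0 S=63.2966 intr=43.5534 cont=42.7737 V=43.5534[EX]; j=1 S=73.4922 intr=33.3578 cont=32.6173 V=33.3578[EX]; j=2 S=85.3300 intr=21.5200 cont=20.8250 V=21.5200[EX]; j=3 S=99.0746 intr=7.7754 cont=9.0003 V=9.0003[hold]; j=4 S=115.0331 intr=0.0000 cont=1.7788 V=1.7788[hold]  S*(4)=85.3300
k=3: j=0 S=68.2042 intr=38.6458 cont=37.8850 V=38.6458[EX]; j=1 S=79.1902 intr=27.6598 cont=26.9412 V=27.6598[EX]; j=2 S=91.9458 intr=14.9042 cont=14.8655 V=14.9042[EX]; j=3 S=106.7561 intr=0.0939 cont=5.1946 V=5.1946[hold]  S*(3)=91.9458
k=2: j=0 S=73.4922 intr=33.3578 cont=32.6173 V=33.3578[EX]; j=1 S=85.3300 intr=21.5200 cont=20.8250 V=21.5200[EX]; j=2 S=99.0746 intr=7.7754 cont=9.7603 V=9.7603[hold]  S*(2)=85.3300
k=1: j=0 S=79.1902 intr=27.6598 cont=26.9412 V=27.6598[EX]; j=1 S=91.9458 intr=14.9042 cont=15.2569 V=15.2569[hold]  S*(1)=79.1902
k=0: j=0 S=85.3300 intr=21.5200 cont=21.0066 V=21.5200[EX]  S*(0)=85.3300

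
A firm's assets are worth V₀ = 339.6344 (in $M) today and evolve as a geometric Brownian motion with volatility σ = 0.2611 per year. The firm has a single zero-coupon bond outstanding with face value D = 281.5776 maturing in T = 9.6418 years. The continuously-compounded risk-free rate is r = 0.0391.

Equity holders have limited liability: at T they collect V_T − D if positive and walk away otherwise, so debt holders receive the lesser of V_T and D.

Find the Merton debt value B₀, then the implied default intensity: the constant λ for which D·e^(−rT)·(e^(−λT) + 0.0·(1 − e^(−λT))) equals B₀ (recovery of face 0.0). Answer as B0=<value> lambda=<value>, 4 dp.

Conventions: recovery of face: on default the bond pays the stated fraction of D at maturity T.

B0=164.6270 lambda=0.0166

Equity is a call on the firm's assets struck at D = 281.5776:
d₁ = [ln(V₀/D) + (r + σ²/2)T] / (σ√T)
   = [ln(339.6344/281.5776) + (0.0391 + 0.5·0.2611²)·9.6418] / (0.2611·√9.6418)
   = [0.187462 + 0.705651] / 0.810748 = 1.101590
d₂ = d₁ − σ√T = 1.101590 − 0.810748 = 0.290842
N(d₁) = 0.864680,  N(d₂) = 0.614414,  e^(−rT) = 0.685920
E₀ = V₀·N(d₁) − D·e^(−rT)·N(d₂)
   = 339.6344·0.864680 − 281.5776·0.685920·0.614414 = 175.007374
B₀ = V₀ − E₀ = 339.6344 − 175.007374 = 164.627026
e^(−λT) = (B₀·e^(rT)/D − 0)/(1 − 0) = (164.6270·1.457896/281.5776 − 0)/1 = 0.85237272
λ = −ln(0.85237272)/9.6418 = 0.016567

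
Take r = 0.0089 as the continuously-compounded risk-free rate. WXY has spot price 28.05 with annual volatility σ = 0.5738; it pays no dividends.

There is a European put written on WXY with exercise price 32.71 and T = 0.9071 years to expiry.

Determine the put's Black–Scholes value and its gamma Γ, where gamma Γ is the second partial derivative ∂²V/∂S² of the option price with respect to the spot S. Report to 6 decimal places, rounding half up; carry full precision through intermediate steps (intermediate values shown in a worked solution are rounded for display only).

σ√T = 0.5738·√0.9071 = 0.546497
d₁ = (ln(S/K) + (r+σ²/2)T) / (σ√T) = (ln(28.05/32.71) + (0.0089+0.5738²/2)·0.9071) / 0.546497 = (-0.153692 + 0.157403) / 0.546497 = 0.006790
d₂ = d₁ − σ√T = 0.006790 − 0.546497 = -0.539707
e^{−rT} = 0.991959
N(−d₁) = 0.497291,  N(−d₂) = 0.705301
Put price V = K·e^{−rT}·N(−d₂) − S·N(−d₁) = 22.884881 − 13.949019 = 8.935862
φ(d₁) = (1/√(2π))·e^{−d₁²/2} = 0.398933
Γ = φ(d₁) / (S·σ·√T) = 0.026024

price = 8.935862
Γ = 0.026024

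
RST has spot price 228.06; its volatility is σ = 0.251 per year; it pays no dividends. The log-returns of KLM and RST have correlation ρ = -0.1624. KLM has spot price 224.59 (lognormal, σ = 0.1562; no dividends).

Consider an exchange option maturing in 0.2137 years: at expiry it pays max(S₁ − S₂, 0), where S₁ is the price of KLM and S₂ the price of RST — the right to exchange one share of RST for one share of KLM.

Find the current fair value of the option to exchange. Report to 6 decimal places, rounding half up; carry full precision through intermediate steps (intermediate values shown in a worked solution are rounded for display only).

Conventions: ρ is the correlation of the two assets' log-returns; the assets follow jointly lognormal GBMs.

exchange price = 11.533452

σ_eff = √(σ₁² + σ₂² − 2ρσ₁σ₂) = √(0.1562² + 0.251² − 2·-0.1624·0.1562·0.251) = 0.316439
d₁ = (ln(S₁/S₂) + (q₂ − q₁ + σ_eff²/2)T) / (σ_eff√T) = (ln(224.59/228.06) + (0.0 − 0.0 + 0.050067)·0.2137) / 0.146282 = -0.031671
d₂ = d₁ − σ_eff√T = -0.031671 − 0.146282 = -0.177954
N(d₁) = 0.487367,  N(d₂) = 0.429380
V = S₁·e^{−q₁T}·N(d₁) − S₂·e^{−q₂T}·N(d₂) = 109.457773 − 97.924322 = 11.533452
Key observation: r never enters — measured in units of RST, the claim is a call on S₁/S₂ struck at 1, so only the dividend yields and σ_eff matter.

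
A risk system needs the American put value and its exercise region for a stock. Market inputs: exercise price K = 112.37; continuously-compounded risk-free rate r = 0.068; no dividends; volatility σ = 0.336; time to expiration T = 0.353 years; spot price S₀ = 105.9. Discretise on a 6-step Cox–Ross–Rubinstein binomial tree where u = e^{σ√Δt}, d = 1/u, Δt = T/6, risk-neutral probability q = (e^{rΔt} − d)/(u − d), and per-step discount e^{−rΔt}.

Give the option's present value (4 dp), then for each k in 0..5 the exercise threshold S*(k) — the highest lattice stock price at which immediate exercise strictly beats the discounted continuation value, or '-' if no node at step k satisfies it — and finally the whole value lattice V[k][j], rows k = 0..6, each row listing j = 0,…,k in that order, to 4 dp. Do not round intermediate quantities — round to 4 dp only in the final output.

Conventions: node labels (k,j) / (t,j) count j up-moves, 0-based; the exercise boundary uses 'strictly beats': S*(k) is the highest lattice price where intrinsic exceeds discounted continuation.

Δt=0.05883, u=1.08491, d=0.92173, q=0.50420, disc=e^(-rΔt)=0.99601
k=6 terminal: V=max(K-S,0) → 47.4275 35.9305 22.3981 6.4700 0.0000 0.0000 0.0000
k=5: j=0 S=70.4569 intr=41.9131 cont=41.4644 V=41.9131[EX]; j=1 S=82.9302 intr=29.4398 cont=28.9912 V=29.4398[EX]; j=2 S=97.6116 intr=14.7584 cont=14.3097 V=14.7584[EX]; j=3 S=114.8922 intr=0.0000 cont=3.1950 V=3.1950[hold]; j=4 S=135.2320 intr=0.0000 cont=0.0000 V=0.0000[hold]; j=5 S=159.1726 intr=0.0000 cont=0.0000 V=0.0000[hold]  S*(5)=97.6116
k=4: j=0 S=76.4395 intr=35.9305 cont=35.4818 V=35.9305[EX]; j=1 S=89.9719 intr=22.3981 cont=21.9494 V=22.3981[EX]; j=2 S=105.9000 intr=6.4700 cont=8.8924 V=8.8924[hold]; j=3 S=124.6479 intr=0.0000 cont=1.5777 V=1.5777[hold]; j=4 S=146.7148 intr=0.0000 cont=0.0000 V=0.0000[hold]  S*(4)=89.9719
k=3: j=0 S=82.9302 intr=29.4398 cont=28.9912 V=29.4398[EX]; j=1 S=97.6116 intr=14.7584 cont=15.5263 V=15.5263[hold]; j=2 S=114.8922 intr=0.0000 cont=5.1836 V=5.1836[hold]; j=3 S=135.2320 intr=0.0000 cont=0.7791 V=0.7791[hold]  S*(3)=82.9302
k=2: j=0 S=89.9719 intr=22.3981 cont=22.3350 V=22.3981[EX]; j=1 S=105.9000 intr=6.4700 cont=10.2703 V=10.2703[hold]; j=2 S=124.6479 intr=0.0000 cont=2.9510 V=2.9510[hold]  S*(2)=89.9719
k=1: j=0 S=97.6116 intr=14.7584 cont=16.2182 V=16.2182[hold]; j=1 S=114.8922 intr=0.0000 cont=6.5536 V=6.5536[hold]  S*(1)=-
k=0: j=0 S=105.9000 intr=6.4700 cont=11.3000 V=11.3000[hold]  S*(0)=-

price = 11.3000
boundary = - - 89.9719 82.9302 89.9719 97.6116
tree:
11.3000
16.2182 6.5536
22.3981 10.2703 2.9510
29.4398 15.5263 5.1836 0.7791
35.9305 22.3981 8.8924 1.5777 0.0000
41.9131 29.4398 14.7584 3.1950 0.0000 0.0000
47.4275 35.9305 22.3981 6.4700 0.0000 0.0000 0.0000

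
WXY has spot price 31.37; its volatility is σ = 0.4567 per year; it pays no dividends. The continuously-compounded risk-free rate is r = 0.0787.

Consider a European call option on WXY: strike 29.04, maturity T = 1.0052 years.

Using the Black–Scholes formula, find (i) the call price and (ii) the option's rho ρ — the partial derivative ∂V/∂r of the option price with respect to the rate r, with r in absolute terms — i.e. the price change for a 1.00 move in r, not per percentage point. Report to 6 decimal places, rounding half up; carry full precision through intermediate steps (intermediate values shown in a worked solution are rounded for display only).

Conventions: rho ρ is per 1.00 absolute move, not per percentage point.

σ√T = 0.4567·√1.0052 = 0.457886
d₁ = (ln(S/K) + (r+σ²/2)T) / (σ√T) = (ln(31.37/29.04) + (0.0787+0.4567²/2)·1.0052) / 0.457886 = (0.077178 + 0.183939) / 0.457886 = 0.570266
d₂ = d₁ − σ√T = 0.570266 − 0.457886 = 0.112380
e^{−rT} = 0.923939
N(d₁) = 0.715751,  N(d₂) = 0.544739
Call price V = S·N(d₁) − K·e^{−rT}·N(d₂) = 22.453121 − 14.615996 = 7.837125
ρ = K·T·e^{−rT}·N(d₂) = 14.691999

price = 7.837125
ρ = 14.691999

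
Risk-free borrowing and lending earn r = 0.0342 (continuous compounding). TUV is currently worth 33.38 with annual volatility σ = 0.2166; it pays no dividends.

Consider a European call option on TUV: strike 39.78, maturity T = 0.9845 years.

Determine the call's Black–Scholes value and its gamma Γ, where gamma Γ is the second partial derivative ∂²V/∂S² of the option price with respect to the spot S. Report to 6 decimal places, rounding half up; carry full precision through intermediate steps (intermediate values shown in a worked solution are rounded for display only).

σ√T = 0.2166·√0.9845 = 0.214915
d₁ = (ln(S/K) + (r+σ²/2)T) / (σ√T) = (ln(33.38/39.78) + (0.0342+0.2166²/2)·0.9845) / 0.214915 = (-0.175407 + 0.056764) / 0.214915 = -0.552048
d₂ = d₁ − σ√T = -0.552048 − 0.214915 = -0.766963
e^{−rT} = 0.966891
N(d₁) = 0.290458,  N(d₂) = 0.221552
Call price V = S·N(d₁) − K·e^{−rT}·N(d₂) = 9.695480 − 8.521528 = 1.173952
φ(d₁) = (1/√(2π))·e^{−d₁²/2} = 0.342557
Γ = φ(d₁) / (S·σ·√T) = 0.047751

price = 1.173952
Γ = 0.047751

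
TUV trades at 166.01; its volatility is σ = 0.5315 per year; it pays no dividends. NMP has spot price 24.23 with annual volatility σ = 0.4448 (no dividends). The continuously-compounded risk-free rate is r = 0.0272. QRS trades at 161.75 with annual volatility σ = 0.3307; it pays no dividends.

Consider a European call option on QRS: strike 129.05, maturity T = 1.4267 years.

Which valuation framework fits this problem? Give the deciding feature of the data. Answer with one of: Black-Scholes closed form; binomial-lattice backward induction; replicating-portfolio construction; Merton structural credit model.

Key observation: the strike-129.05 call on QRS is European-exercise on a continuously-modelled lognormal underlying, so its value is a single closed-form evaluation.

framework: Black-Scholes closed form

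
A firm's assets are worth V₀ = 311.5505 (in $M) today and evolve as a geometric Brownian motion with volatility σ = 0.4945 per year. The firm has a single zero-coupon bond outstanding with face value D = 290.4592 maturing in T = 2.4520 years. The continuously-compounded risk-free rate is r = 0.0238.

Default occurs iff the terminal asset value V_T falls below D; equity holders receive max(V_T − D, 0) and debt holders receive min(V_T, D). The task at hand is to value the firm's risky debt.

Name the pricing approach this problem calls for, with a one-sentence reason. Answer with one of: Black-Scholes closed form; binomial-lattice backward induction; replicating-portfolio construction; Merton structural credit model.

framework: Merton structural credit model

Key observation: the asked-for credit quantity lives on the firm's capital structure — asset value, asset volatility, debt face 290.4592 — which is the structural model's domain.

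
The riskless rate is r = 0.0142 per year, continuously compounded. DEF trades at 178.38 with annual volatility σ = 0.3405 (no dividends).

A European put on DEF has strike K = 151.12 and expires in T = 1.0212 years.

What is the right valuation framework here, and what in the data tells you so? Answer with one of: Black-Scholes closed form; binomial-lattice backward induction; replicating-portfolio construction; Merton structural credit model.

Key observation: the instrument is a plain European put (strike 151.12) on a lognormal asset; the exact continuous-time formula applies directly.

framework: Black-Scholes closed form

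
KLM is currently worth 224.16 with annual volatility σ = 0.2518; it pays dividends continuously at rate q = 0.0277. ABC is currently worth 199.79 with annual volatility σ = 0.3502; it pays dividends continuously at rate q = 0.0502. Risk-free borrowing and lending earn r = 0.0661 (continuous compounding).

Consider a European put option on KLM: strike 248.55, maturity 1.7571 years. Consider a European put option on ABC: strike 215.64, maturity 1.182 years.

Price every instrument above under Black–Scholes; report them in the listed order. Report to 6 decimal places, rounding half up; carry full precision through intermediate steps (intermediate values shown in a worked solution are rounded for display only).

[KLM put K=248.55]
σ√T = 0.2518·√1.7571 = 0.333775
d₁ = (ln(S/K) + (r−q+σ²/2)T) / (σ√T) = (ln(224.16/248.55) + (0.0661−0.0277+0.2518²/2)·1.7571) / 0.333775 = (-0.103284 + 0.123176) / 0.333775 = 0.059596
d₂ = d₁ − σ√T = 0.059596 − 0.333775 = -0.274179
e^{−rT} = 0.890347
e^{−qT} = 0.952494
N(−d₁) = 0.476239,  N(−d₂) = 0.608027
price = K·e^{−rT}·N(−d₂) − S·e^{−qT}·N(−d₁) = 134.553655 − 101.682222 = 32.871433
[ABC put K=215.64]
σ√T = 0.3502·√1.182 = 0.380737
d₁ = (ln(S/K) + (r−q+σ²/2)T) / (σ√T) = (ln(199.79/215.64) + (0.0661−0.0502+0.3502²/2)·1.182) / 0.380737 = (-0.076344 + 0.091274) / 0.380737 = 0.039215
d₂ = d₁ − σ√T = 0.039215 − 0.380737 = -0.341522
e^{−rT} = 0.924844
e^{−qT} = 0.942390
N(−d₁) = 0.484360,  N(−d₂) = 0.633645
price = K·e^{−rT}·N(−d₂) − S·e^{−qT}·N(−d₁) = 126.369887 − 91.195235 = 35.174652

price(KLM put K=248.55) = 32.871433
price(ABC put K=215.64) = 35.174652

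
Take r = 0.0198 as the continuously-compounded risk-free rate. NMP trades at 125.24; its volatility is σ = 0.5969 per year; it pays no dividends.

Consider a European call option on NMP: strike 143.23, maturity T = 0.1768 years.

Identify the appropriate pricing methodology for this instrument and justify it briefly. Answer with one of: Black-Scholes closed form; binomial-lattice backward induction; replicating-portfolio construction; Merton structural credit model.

framework: Black-Scholes closed form

Key observation: the instrument is a plain European call (strike 143.23) on a lognormal asset; the exact continuous-time formula applies directly.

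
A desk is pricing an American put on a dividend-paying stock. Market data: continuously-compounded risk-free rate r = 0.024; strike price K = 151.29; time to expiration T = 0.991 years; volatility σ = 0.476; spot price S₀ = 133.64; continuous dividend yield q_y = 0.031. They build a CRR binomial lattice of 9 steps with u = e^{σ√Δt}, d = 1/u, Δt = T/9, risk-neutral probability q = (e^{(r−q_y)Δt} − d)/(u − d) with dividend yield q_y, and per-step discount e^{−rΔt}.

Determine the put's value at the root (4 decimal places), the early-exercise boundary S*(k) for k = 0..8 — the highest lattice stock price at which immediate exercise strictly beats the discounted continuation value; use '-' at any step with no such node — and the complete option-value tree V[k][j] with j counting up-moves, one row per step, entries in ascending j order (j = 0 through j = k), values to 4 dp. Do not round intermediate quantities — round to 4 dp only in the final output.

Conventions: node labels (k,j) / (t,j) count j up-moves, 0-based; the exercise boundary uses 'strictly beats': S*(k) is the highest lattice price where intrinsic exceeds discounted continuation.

Δt=0.11011  u=1.17111  d=0.85389  q=0.45817  discount=0.99736
step 9 (expiry): payoffs max(K−S,0) = 119.0377 107.0561 90.6233 68.0859 37.1759 0.0000 0.0000 0.0000 0.0000 0.0000
step 8: (k=8,j=0): S=37.7710, K−S=113.5190, hold=113.2484 ⇒ V=113.5190 exercise | (k=8,j=1): S=51.8028, K−S=99.4872, hold=99.2645 ⇒ V=99.4872 exercise | (k=8,j=2): S=71.0473, K−S=80.2427, hold=80.0856 ⇒ V=80.2427 exercise | (k=8,j=3): S=97.4410, K−S=53.8490, hold=53.7817 ⇒ V=53.8490 exercise | (k=8,j=4): S=133.6400, K−S=17.6500, hold=20.0900 ⇒ V=20.0900 continue | (k=8,j=5): S=183.2867, K−S=0.0000, hold=0.0000 ⇒ V=0.0000 continue | (k=8,j=6): S=251.3770, K−S=0.0000, hold=0.0000 ⇒ V=0.0000 continue | (k=8,j=7): S=344.7626, K−S=0.0000, hold=0.0000 ⇒ V=0.0000 continue | (k=8,j=8): S=472.8405, K−S=0.0000, hold=0.0000 ⇒ V=0.0000 continue  boundary S*=97.4410
step 7: (k=7,j=0): S=44.2339, K−S=107.0561, hold=106.8075 ⇒ V=107.0561 exercise | (k=7,j=1): S=60.6667, K−S=90.6233, hold=90.4308 ⇒ V=90.6233 exercise | (k=7,j=2): S=83.2041, K−S=68.0859, hold=67.9702 ⇒ V=68.0859 exercise | (k=7,j=3): S=114.1141, K−S=37.1759, hold=38.2805 ⇒ V=38.2805 continue | (k=7,j=4): S=156.5070, K−S=0.0000, hold=10.8568 ⇒ V=10.8568 continue | (k=7,j=5): S=214.6487, K−S=0.0000, hold=0.0000 ⇒ V=0.0000 continue | (k=7,j=6): S=294.3898, K−S=0.0000, hold=0.0000 ⇒ V=0.0000 continue | (k=7,j=7): S=403.7545, K−S=0.0000, hold=0.0000 ⇒ V=0.0000 continue  boundary S*=83.2041
step 6: (k=6,j=0): S=51.8028, K−S=99.4872, hold=99.2645 ⇒ V=99.4872 exercise | (k=6,j=1): S=71.0473, K−S=80.2427, hold=80.0856 ⇒ V=80.2427 exercise | (k=6,j=2): S=97.4410, K−S=53.8490, hold=54.2865 ⇒ V=54.2865 continue | (k=6,j=3): S=133.6400, K−S=17.6500, hold=25.6480 ⇒ V=25.6480 continue | (k=6,j=4): S=183.2867, K−S=0.0000, hold=5.8670 ⇒ V=5.8670 continue | (k=6,j=5): S=251.3770, K−S=0.0000, hold=0.0000 ⇒ V=0.0000 continue | (k=6,j=6): S=344.7626, K−S=0.0000, hold=0.0000 ⇒ V=0.0000 continue  boundary S*=71.0473
step 5: (k=5,j=0): S=60.6667, K−S=90.6233, hold=90.4308 ⇒ V=90.6233 exercise | (k=5,j=1): S=83.2041, K−S=68.0859, hold=68.1701 ⇒ V=68.1701 continue | (k=5,j=2): S=114.1141, K−S=37.1759, hold=41.0567 ⇒ V=41.0567 continue | (k=5,j=3): S=156.5070, K−S=0.0000, hold=16.5413 ⇒ V=16.5413 continue | (k=5,j=4): S=214.6487, K−S=0.0000, hold=3.1706 ⇒ V=3.1706 continue | (k=5,j=5): S=294.3898, K−S=0.0000, hold=0.0000 ⇒ V=0.0000 continue  boundary S*=60.6667
step 4: (k=4,j=0): S=71.0473, K−S=80.2427, hold=80.1240 ⇒ V=80.2427 exercise | (k=4,j=1): S=97.4410, K−S=53.8490, hold=55.6005 ⇒ V=55.6005 continue | (k=4,j=2): S=133.6400, K−S=17.6500, hold=29.7459 ⇒ V=29.7459 continue | (k=4,j=3): S=183.2867, K−S=0.0000, hold=10.3878 ⇒ V=10.3878 continue | (k=4,j=4): S=251.3770, K−S=0.0000, hold=1.7134 ⇒ V=1.7134 continue  boundary S*=71.0473
step 3: (k=3,j=0): S=83.2041, K−S=68.0859, hold=68.7706 ⇒ V=68.7706 continue | (k=3,j=1): S=114.1141, K−S=37.1759, hold=43.6393 ⇒ V=43.6393 continue | (k=3,j=2): S=156.5070, K−S=0.0000, hold=20.8216 ⇒ V=20.8216 continue | (k=3,j=3): S=214.6487, K−S=0.0000, hold=6.3966 ⇒ V=6.3966 continue  boundary S*=-
step 2: (k=2,j=0): S=97.4410, K−S=53.8490, hold=57.1052 ⇒ V=57.1052 continue | (k=2,j=1): S=133.6400, K−S=17.6500, hold=33.0975 ⇒ V=33.0975 continue | (k=2,j=2): S=183.2867, K−S=0.0000, hold=14.1750 ⇒ V=14.1750 continue  boundary S*=-
step 1: (k=1,j=0): S=114.1141, K−S=37.1759, hold=45.9840 ⇒ V=45.9840 continue | (k=1,j=1): S=156.5070, K−S=0.0000, hold=24.3634 ⇒ V=24.3634 continue  boundary S*=-
step 0: (k=0,j=0): S=133.6400, K−S=17.6500, hold=35.9830 ⇒ V=35.9830 continue  boundary S*=-

price = 35.9830
boundary = - - - - 71.0473 60.6667 71.0473 83.2041 97.4410
tree:
35.9830
45.9840 24.3634
57.1052 33.0975 14.1750
68.7706 43.6393 20.8216 6.3966
80.2427 55.6005 29.7459 10.3878 1.7134
90.6233 68.1701 41.0567 16.5413 3.1706 0.0000
99.4872 80.2427 54.2865 25.6480 5.8670 0.0000 0.0000
107.0561 90.6233 68.0859 38.2805 10.8568 0.0000 0.0000 0.0000
113.5190 99.4872 80.2427 53.8490 20.0900 0.0000 0.0000 0.0000 0.0000
119.0377 107.0561 90.6233 68.0859 37.1759 0.0000 0.0000 0.0000 0.0000 0.0000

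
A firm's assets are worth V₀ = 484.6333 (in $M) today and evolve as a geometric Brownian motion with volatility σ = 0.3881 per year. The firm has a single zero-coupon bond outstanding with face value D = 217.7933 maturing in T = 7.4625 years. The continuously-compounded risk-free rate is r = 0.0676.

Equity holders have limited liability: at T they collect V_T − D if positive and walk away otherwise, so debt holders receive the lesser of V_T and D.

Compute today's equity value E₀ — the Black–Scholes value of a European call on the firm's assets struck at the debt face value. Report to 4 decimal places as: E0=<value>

E0=365.9526

Equity is a call on the firm's assets struck at D = 217.7933:
d₁ = [ln(V₀/D) + (r + σ²/2)T] / (σ√T)
   = [ln(484.6333/217.7933) + (0.0676 + 0.5·0.3881²)·7.4625] / (0.3881·√7.4625)
   = [0.799846 + 1.066472] / 1.060195 = 1.760353
d₂ = d₁ − σ√T = 1.760353 − 1.060195 = 0.700158
N(d₁) = 0.960826,  N(d₂) = 0.758086,  e^(−rT) = 0.603829
E₀ = V₀·N(d₁) − D·e^(−rT)·N(d₂)
   = 484.6333·0.960826 − 217.7933·0.603829·0.758086 = 365.952584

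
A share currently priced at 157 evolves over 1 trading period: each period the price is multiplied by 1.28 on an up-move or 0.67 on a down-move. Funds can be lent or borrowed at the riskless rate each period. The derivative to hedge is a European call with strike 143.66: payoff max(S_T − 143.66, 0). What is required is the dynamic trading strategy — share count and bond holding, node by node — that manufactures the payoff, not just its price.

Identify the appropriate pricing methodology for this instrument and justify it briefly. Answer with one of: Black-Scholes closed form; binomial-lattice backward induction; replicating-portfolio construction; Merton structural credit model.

Key observation: the mandate to exhibit the hedge at every date and state singles out the replicating-portfolio construction on the 1-period tree with factors 1.28 and 0.67 from 157.

framework: replicating-portfolio construction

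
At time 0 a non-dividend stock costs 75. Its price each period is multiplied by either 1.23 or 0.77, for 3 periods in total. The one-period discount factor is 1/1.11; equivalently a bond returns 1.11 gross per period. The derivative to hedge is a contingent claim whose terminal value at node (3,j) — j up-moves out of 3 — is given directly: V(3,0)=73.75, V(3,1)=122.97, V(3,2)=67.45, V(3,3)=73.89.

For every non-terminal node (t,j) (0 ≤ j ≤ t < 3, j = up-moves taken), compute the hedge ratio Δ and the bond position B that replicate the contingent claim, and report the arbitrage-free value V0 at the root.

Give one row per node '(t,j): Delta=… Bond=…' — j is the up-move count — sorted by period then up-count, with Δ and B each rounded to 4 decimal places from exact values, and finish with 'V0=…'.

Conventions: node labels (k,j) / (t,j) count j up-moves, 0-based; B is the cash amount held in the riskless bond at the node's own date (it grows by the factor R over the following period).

No-arbitrage ⇒ martingale measure with p* = (R−d)/(u−d) = 0.7391.
Expiry values: V(3,0)=73.7500, V(3,1)=122.9700, V(3,2)=67.4500, V(3,3)=73.8900
(2,0): S=44.4675. Δ = (V_up−V_dn)/(S_up−S_dn) = (122.9700−73.7500)/(54.6950−34.2400) = 2.4063. V = [p*·122.9700 + (1−p*)·73.7500]/1.11 = 99.2162. B = V − Δ·S = -7.7838.
(2,1): S=71.0325. Δ = (V_up−V_dn)/(S_up−S_dn) = (67.4500−122.9700)/(87.3700−54.6950) = -1.6992. V = [p*·67.4500 + (1−p*)·122.9700]/1.11 = 73.8139. B = V − Δ·S = 194.5096.
(2,2): S=113.4675. Δ = (V_up−V_dn)/(S_up−S_dn) = (73.8900−67.4500)/(139.5650−87.3700) = 0.1234. V = [p*·73.8900 + (1−p*)·67.4500]/1.11 = 65.0541. B = V − Δ·S = 51.0541.
(1,0): S=57.7500. Δ = (V_up−V_dn)/(S_up−S_dn) = (73.8139−99.2162)/(71.0325−44.4675) = -0.9562. V = [p*·73.8139 + (1−p*)·99.2162]/1.11 = 72.4690. B = V − Δ·S = 127.6914.
(1,1): S=92.2500. Δ = (V_up−V_dn)/(S_up−S_dn) = (65.0541−73.8139)/(113.4675−71.0325) = -0.2064. V = [p*·65.0541 + (1−p*)·73.8139]/1.11 = 60.6660. B = V − Δ·S = 79.7092.
(0,0): S=75.0000. Δ = (V_up−V_dn)/(S_up−S_dn) = (60.6660−72.4690)/(92.2500−57.7500) = -0.3421. V = [p*·60.6660 + (1−p*)·72.4690]/1.11 = 57.4280. B = V − Δ·S = 83.0868.
Verification: the root portfolio costs Δ(0,0)·S0 + B(0,0) = 57.4280, matching V0.

(0,0): Delta=-0.3421 Bond=83.0868
(1,0): Delta=-0.9562 Bond=127.6914
(1,1): Delta=-0.2064 Bond=79.7092
(2,0): Delta=2.4063 Bond=-7.7838
(2,1): Delta=-1.6992 Bond=194.5096
(2,2): Delta=0.1234 Bond=51.0541
V0=57.4280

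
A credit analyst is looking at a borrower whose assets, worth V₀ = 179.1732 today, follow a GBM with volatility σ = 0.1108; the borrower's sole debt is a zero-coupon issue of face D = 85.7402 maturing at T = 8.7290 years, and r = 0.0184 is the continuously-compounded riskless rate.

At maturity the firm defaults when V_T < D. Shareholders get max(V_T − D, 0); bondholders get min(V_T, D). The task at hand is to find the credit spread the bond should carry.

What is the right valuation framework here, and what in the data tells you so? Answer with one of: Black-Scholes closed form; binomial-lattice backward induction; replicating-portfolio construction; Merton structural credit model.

Key observation: the question is about default risk generated by asset-value dynamics against a debt face of 85.7402 — the structural framework prices exactly that.

framework: Merton structural credit model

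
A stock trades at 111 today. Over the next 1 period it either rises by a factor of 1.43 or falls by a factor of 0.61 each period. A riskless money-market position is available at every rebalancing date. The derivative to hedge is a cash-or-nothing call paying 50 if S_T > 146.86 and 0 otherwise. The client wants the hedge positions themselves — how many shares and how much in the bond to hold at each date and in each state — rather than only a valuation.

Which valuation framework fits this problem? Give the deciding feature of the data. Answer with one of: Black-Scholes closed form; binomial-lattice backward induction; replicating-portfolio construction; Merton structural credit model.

Key observation: what is demanded is not a single number but the (Δ, B) position at each node of the 1.43/0.61 tree starting at 111; constructing those positions is the replicating-portfolio method.

framework: replicating-portfolio construction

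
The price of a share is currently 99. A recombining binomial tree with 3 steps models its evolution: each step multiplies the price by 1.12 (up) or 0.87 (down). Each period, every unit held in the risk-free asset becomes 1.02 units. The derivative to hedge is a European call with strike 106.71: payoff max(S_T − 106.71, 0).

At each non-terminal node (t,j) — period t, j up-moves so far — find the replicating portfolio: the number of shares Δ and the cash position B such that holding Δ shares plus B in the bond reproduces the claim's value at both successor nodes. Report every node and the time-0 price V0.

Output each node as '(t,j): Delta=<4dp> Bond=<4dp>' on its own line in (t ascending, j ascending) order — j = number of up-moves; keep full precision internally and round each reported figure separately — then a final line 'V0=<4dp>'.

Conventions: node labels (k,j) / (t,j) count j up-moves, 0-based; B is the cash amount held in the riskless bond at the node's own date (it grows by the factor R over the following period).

(0,0): Delta=0.4589 Bond=-38.2957
(1,0): Delta=0.0364 Bond=-2.6722
(1,1): Delta=0.6777 Bond=-63.3212
(2,0): Delta=0.0000 Bond=0.0000
(2,1): Delta=0.0552 Bond=-4.5427
(2,2): Delta=1.0000 Bond=-104.6176
V0=7.1323

Arbitrage-free pricing uses the up-move probability p* = (R−d)/(u−d) = 0.6000, discounting each step at R = 1.02.
Expiry values: V(3,0)=0.0000, V(3,1)=0.0000, V(3,2)=1.3315, V(3,3)=32.3779
  t=2,j=0: stock 74.9331 → up 83.9251 (V=0.0000), down 65.1918 (V=0.0000). Price 0.0000; hedge Δ=0.0000, bond B=0.0000.
  t=2,j=1: stock 96.4656 → up 108.0415 (V=1.3315), down 83.9251 (V=0.0000). Price 0.7832; hedge Δ=0.0552, bond B=-4.5427.
  t=2,j=2: stock 124.1856 → up 139.0879 (V=32.3779), down 108.0415 (V=1.3315). Price 19.5680; hedge Δ=1.0000, bond B=-104.6176.
  t=1,j=0: stock 86.1300 → up 96.4656 (V=0.7832), down 74.9331 (V=0.0000). Price 0.4607; hedge Δ=0.0364, bond B=-2.6722.
  t=1,j=1: stock 110.8800 → up 124.1856 (V=19.5680), down 96.4656 (V=0.7832). Price 11.8177; hedge Δ=0.6777, bond B=-63.3212.
  t=0,j=0: stock 99.0000 → up 110.8800 (V=11.8177), down 86.1300 (V=0.4607). Price 7.1323; hedge Δ=0.4589, bond B=-38.2957.
As a check, the time-0 holding Δ(0,0)·S0 + B(0,0) comes to 7.1323 — exactly V0.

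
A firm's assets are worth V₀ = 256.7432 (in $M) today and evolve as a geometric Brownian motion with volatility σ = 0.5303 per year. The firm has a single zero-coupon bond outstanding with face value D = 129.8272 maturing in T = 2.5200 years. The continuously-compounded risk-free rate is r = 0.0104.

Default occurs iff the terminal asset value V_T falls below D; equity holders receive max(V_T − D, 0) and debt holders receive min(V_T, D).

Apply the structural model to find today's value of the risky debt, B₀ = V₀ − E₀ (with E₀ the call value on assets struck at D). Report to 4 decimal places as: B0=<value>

Equity is a call on the firm's assets struck at D = 129.8272:
d₁ = [ln(V₀/D) + (r + σ²/2)T] / (σ√T)
   = [ln(256.7432/129.8272) + (0.0104 + 0.5·0.5303²)·2.5200] / (0.5303·√2.5200)
   = [0.681872 + 0.380543] / 0.841825 = 1.262037
d₂ = d₁ − σ√T = 1.262037 − 0.841825 = 0.420212
N(d₁) = 0.896532,  N(d₂) = 0.662835,  e^(−rT) = 0.974132
E₀ = V₀·N(d₁) − D·e^(−rT)·N(d₂)
   = 256.7432·0.896532 − 129.8272·0.974132·0.662835 = 146.350601
B₀ = V₀ − E₀ = 256.7432 − 146.350601 = 110.392599

B0=110.3926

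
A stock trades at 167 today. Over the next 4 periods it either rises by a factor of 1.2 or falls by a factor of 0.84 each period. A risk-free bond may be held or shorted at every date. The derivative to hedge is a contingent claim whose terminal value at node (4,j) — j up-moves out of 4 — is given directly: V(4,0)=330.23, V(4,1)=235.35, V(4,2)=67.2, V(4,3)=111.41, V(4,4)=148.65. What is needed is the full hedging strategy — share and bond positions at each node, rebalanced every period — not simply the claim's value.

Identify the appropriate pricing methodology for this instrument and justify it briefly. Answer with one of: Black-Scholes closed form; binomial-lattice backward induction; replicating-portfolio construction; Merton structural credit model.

framework: replicating-portfolio construction

Key observation: since the answer must list Δ and B at each node of the 1.2/0.84 lattice on 167, the replicating-portfolio method — solving the two-state system at every node — is the one that applies.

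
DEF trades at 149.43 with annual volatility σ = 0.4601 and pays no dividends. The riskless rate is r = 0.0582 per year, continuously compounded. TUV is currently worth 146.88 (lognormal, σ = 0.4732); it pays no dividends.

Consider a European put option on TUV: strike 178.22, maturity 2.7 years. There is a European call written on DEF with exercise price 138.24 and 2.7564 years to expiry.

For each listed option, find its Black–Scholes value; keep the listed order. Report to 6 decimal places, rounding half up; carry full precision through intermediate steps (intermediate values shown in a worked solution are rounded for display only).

price(TUV put K=178.22) = 48.018796
price(DEF call K=138.24) = 57.397369

[TUV put K=178.22]
σ√T = 0.4732·√2.7 = 0.777547
d₁ = (ln(S/K) + (r+σ²/2)T) / (σ√T) = (ln(146.88/178.22) + (0.0582+0.4732²/2)·2.7) / 0.777547 = (-0.193403 + 0.459430) / 0.777547 = 0.342136
d₂ = d₁ − σ√T = 0.342136 − 0.777547 = -0.435411
e^{−rT} = 0.854584
N(−d₁) = 0.366124,  N(−d₂) = 0.668368
price = K·e^{−rT}·N(−d₂) − S·N(−d₁) = 101.795129 − 53.776333 = 48.018796
[DEF call K=138.24]
σ√T = 0.4601·√2.7564 = 0.763877
d₁ = (ln(S/K) + (r+σ²/2)T) / (σ√T) = (ln(149.43/138.24) + (0.0582+0.4601²/2)·2.7564) / 0.763877 = (0.077837 + 0.452176) / 0.763877 = 0.693846
d₂ = d₁ − σ√T = 0.693846 − 0.763877 = -0.070031
e^{−rT} = 0.851784
N(d₁) = 0.756111,  N(d₂) = 0.472085
price = S·N(d₁) − K·e^{−rT}·N(d₂) = 112.985623 − 55.588254 = 57.397369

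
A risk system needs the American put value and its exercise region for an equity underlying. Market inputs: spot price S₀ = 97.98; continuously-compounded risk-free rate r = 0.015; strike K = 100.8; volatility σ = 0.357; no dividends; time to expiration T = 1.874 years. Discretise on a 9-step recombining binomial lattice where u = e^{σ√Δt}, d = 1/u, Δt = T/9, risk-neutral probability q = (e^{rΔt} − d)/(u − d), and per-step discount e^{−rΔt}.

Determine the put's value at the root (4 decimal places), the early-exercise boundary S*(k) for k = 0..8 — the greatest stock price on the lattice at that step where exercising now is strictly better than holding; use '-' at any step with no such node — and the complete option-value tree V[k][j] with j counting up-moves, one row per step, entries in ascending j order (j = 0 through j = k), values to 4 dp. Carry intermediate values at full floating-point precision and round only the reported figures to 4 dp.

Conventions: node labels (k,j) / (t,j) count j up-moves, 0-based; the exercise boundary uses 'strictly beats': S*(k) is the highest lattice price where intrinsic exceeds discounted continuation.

price = 19.7007
boundary = - - - - 51.0675 43.3906 51.0675 60.1025 70.7361
tree:
19.7007
25.9690 12.7329
33.2794 17.8630 7.0077
41.3526 24.3581 10.6261 2.9564
49.7325 32.1378 15.7096 4.9397 0.7299
57.4094 40.8285 22.5096 8.1131 1.3787 0.0000
63.9322 49.7325 31.0167 13.0252 2.6041 0.0000 0.0000
69.4744 57.4094 40.6975 20.2596 4.9188 0.0000 0.0000 0.0000
74.1835 63.9322 49.7325 30.0639 9.2908 0.0000 0.0000 0.0000 0.0000
78.1847 69.4744 57.4094 40.6975 17.5491 0.0000 0.0000 0.0000 0.0000 0.0000

Δt=0.20822, u=1.17692, d=0.84967, q=0.46892, disc=e^(-rΔt)=0.99688
k=9 terminal: V=max(K-S,0) → 78.1847 69.4744 57.4094 40.6975 17.5491 0.0000 0.0000 0.0000 0.0000 0.0000
k=8: j=0 S=26.6165 intr=74.1835 cont=73.8692 V=74.1835[EX]; j=1 S=36.8678 intr=63.9322 cont=63.6178 V=63.9322[EX]; j=2 S=51.0675 intr=49.7325 cont=49.4182 V=49.7325[EX]; j=3 S=70.7361 intr=30.0639 cont=29.7496 V=30.0639[EX]; j=4 S=97.9800 intr=2.8200 cont=9.2908 V=9.2908[hold]; j=5 S=135.7169 intr=0.0000 cont=0.0000 V=0.0000[hold]; j=6 S=187.9882 intr=0.0000 cont=0.0000 V=0.0000[hold]; j=7 S=260.3918 intr=0.0000 cont=0.0000 V=0.0000[hold]; j=8 S=360.6815 intr=0.0000 cont=0.0000 V=0.0000[hold]  S*(8)=70.7361
k=7: j=0 S=31.3256 intr=69.4744 cont=69.1601 V=69.4744[EX]; j=1 S=43.3906 intr=57.4094 cont=57.0950 V=57.4094[EX]; j=2 S=60.1025 intr=40.6975 cont=40.3832 V=40.6975[EX]; j=3 S=83.2509 intr=17.5491 cont=20.2596 V=20.2596[hold]; j=4 S=115.3150 intr=0.0000 cont=4.9188 V=4.9188[hold]; j=5 S=159.7285 intr=0.0000 cont=0.0000 V=0.0000[hold]; j=6 S=221.2478 intr=0.0000 cont=0.0000 V=0.0000[hold]; j=7 S=306.4613 intr=0.0000 cont=0.0000 V=0.0000[hold]  S*(7)=60.1025
k=6: j=0 S=36.8678 intr=63.9322 cont=63.6178 V=63.9322[EX]; j=1 S=51.0675 intr=49.7325 cont=49.4182 V=49.7325[EX]; j=2 S=70.7361 intr=30.0639 cont=31.0167 V=31.0167[hold]; j=3 S=97.9800 intr=2.8200 cont=13.0252 V=13.0252[hold]; j=4 S=135.7169 intr=0.0000 cont=2.6041 V=2.6041[hold]; j=5 S=187.9882 intr=0.0000 cont=0.0000 V=0.0000[hold]; j=6 S=260.3918 intr=0.0000 cont=0.0000 V=0.0000[hold]  S*(6)=51.0675
k=5: j=0 S=43.3906 intr=57.4094 cont=57.0950 V=57.4094[EX]; j=1 S=60.1025 intr=40.6975 cont=40.8285 V=40.8285[hold]; j=2 S=83.2509 intr=17.5491 cont=22.5096 V=22.5096[hold]; j=3 S=115.3150 intr=0.0000 cont=8.1131 V=8.1131[hold]; j=4 S=159.7285 intr=0.0000 cont=1.3787 V=1.3787[hold]; j=5 S=221.2478 intr=0.0000 cont=0.0000 V=0.0000[hold]  S*(5)=43.3906
k=4: j=0 S=51.0675 intr=49.7325 cont=49.4795 V=49.7325[EX]; j=1 S=70.7361 intr=30.0639 cont=32.1378 V=32.1378[hold]; j=2 S=97.9800 intr=2.8200 cont=15.7096 V=15.7096[hold]; j=3 S=135.7169 intr=0.0000 cont=4.9397 V=4.9397[hold]; j=4 S=187.9882 intr=0.0000 cont=0.7299 V=0.7299[hold]  S*(4)=51.0675
k=3: j=0 S=60.1025 intr=40.6975 cont=41.3526 V=41.3526[hold]; j=1 S=83.2509 intr=17.5491 cont=24.3581 V=24.3581[hold]; j=2 S=115.3150 intr=0.0000 cont=10.6261 V=10.6261[hold]; j=3 S=159.7285 intr=0.0000 cont=2.9564 V=2.9564[hold]  S*(3)=-
k=2: j=0 S=70.7361 intr=30.0639 cont=33.2794 V=33.2794[hold]; j=1 S=97.9800 intr=2.8200 cont=17.8630 V=17.8630[hold]; j=2 S=135.7169 intr=0.0000 cont=7.0077 V=7.0077[hold]  S*(2)=-
k=1: j=0 S=83.2509 intr=17.5491 cont=25.9690 V=25.9690[hold]; j=1 S=115.3150 intr=0.0000 cont=12.7329 V=12.7329[hold]  S*(1)=-
k=0: j=0 S=97.9800 intr=2.8200 cont=19.7007 V=19.7007[hold]  S*(0)=-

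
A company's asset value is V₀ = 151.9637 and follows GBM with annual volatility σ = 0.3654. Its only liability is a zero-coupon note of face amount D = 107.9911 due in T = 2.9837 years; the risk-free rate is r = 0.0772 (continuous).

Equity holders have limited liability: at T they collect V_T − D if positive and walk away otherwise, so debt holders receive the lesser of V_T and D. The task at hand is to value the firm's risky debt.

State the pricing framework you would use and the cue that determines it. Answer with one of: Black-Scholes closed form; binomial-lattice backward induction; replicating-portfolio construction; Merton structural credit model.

Key observation: the question is about default risk generated by asset-value dynamics against a debt face of 107.9911 — the structural framework prices exactly that.

framework: Merton structural credit model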